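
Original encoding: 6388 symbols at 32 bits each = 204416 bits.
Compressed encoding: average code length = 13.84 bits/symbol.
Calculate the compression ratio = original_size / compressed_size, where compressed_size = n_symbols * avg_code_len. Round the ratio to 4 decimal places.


original_size = n_symbols * orig_bits = 6388 * 32 = 204416 bits
compressed_size = n_symbols * avg_code_len = 6388 * 13.84 = 88409.92 bits
ratio = original_size / compressed_size = 204416 / 88409.92 = 2.3121

Compression ratio = 2.3121


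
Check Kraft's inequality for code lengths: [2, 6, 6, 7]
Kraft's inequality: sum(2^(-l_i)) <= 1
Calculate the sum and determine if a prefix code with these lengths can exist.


Sum = 2^(-2) + 2^(-6) + 2^(-6) + 2^(-7)
    = 0.25 + 0.015625 + 0.015625 + 0.0078125
    = 37/128 = 0.2890625
Since 0.2890625 <= 1, Kraft's inequality IS satisfied.
A prefix code with these lengths CAN exist.

Kraft sum = 0.2890625. Satisfied.


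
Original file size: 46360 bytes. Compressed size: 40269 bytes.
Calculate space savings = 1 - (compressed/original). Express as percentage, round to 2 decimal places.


ratio = compressed/original = 40269/46360 = 0.868615
savings = 1 - ratio = 1 - 0.868615 = 0.131385
as a percentage: 0.131385 * 100 = 13.14%

Space savings = 1 - 40269/46360 = 13.14%


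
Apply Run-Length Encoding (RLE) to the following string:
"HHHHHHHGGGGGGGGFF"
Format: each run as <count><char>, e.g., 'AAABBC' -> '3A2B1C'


Scanning runs left to right:
  i=0: run of 'H' x 7 -> '7H'
  i=7: run of 'G' x 8 -> '8G'
  i=15: run of 'F' x 2 -> '2F'

RLE = 7H8G2F


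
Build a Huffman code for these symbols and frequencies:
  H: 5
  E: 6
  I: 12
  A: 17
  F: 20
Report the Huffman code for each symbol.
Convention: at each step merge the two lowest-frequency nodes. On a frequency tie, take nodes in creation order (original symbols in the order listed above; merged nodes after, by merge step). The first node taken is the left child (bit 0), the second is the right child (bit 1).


Huffman tree construction:
Step 1: Merge H(5) + E(6) = 11
Step 2: Merge (H+E)(11) + I(12) = 23
Step 3: Merge A(17) + F(20) = 37
Step 4: Merge ((H+E)+I)(23) + (A+F)(37) = 60
Read each symbol's code off the tree from the root (left child = 0, right child = 1).

Codes:
  H: 000 (length 3)
  E: 001 (length 3)
  I: 01 (length 2)
  A: 10 (length 2)
  F: 11 (length 2)
Average code length: 131/60 = 2.1833 bits/symbol


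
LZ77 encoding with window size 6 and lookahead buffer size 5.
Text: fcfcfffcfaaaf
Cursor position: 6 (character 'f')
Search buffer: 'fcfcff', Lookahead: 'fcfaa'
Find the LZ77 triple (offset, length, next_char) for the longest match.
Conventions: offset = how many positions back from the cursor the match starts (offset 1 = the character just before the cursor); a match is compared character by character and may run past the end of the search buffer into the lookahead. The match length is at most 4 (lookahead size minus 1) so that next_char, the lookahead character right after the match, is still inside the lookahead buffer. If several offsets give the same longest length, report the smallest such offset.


Try each offset into the search buffer:
  offset=1 (pos 5, char 'f'): match length 1
  offset=2 (pos 4, char 'f'): match length 1
  offset=3 (pos 3, char 'c'): match length 0
  offset=4 (pos 2, char 'f'): match length 3
  offset=5 (pos 1, char 'c'): match length 0
  offset=6 (pos 0, char 'f'): match length 3
Longest match has length 3, found at offsets 4, 6; take the smallest, offset 4.
next_char = character at position 6 + 3 = 9 -> 'a'

Best match: offset=4, length=3 (matching 'fcf' starting at position 2)
LZ77 triple: (4, 3, 'a')


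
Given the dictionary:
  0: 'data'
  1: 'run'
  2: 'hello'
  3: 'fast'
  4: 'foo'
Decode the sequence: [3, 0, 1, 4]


Look up each index in the dictionary:
  3 -> 'fast'
  0 -> 'data'
  1 -> 'run'
  4 -> 'foo'

Decoded: "fast data run foo"


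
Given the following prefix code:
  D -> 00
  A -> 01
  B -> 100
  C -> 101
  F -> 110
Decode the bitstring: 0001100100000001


Decoding step by step:
Bits 00 -> D
Bits 01 -> A
Bits 100 -> B
Bits 100 -> B
Bits 00 -> D
Bits 00 -> D
Bits 01 -> A


Decoded message: DABBDDA


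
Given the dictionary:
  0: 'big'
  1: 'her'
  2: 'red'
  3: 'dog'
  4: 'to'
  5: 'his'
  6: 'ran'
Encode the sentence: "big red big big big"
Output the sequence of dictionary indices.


Look up each word in the dictionary:
  'big' -> 0
  'red' -> 2
  'big' -> 0
  'big' -> 0
  'big' -> 0

Encoded: [0, 2, 0, 0, 0]


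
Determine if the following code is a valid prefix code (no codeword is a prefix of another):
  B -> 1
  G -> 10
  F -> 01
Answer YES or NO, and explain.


Checking each pair (does one codeword prefix another?):
  B='1' vs G='10': prefix -- VIOLATION

NO -- this is NOT a valid prefix code. B (1) is a prefix of G (10).


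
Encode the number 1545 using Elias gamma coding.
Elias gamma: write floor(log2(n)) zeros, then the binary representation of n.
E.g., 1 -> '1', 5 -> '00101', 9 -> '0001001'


num_bits = floor(log2(1545)) + 1 = 11
leading_zeros = num_bits - 1 = 10
binary(1545) = 11000001001

Elias gamma(1545) = '0000000000' + '11000001001' = 000000000011000001001 (21 bits)


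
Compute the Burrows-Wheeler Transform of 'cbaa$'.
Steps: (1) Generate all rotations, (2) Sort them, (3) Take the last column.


Rotations (sorted):
  0: $cbaa -> last char: a
  1: a$cba -> last char: a
  2: aa$cb -> last char: b
  3: baa$c -> last char: c
  4: cbaa$ -> last char: $


BWT = aabc$


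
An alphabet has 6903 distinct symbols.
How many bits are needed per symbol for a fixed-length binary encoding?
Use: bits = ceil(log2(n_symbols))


log2(6903) = 12.753
Bracket: 2^12 = 4096 < 6903 <= 2^13 = 8192
So ceil(log2(6903)) = 13

bits = ceil(log2(6903)) = ceil(12.753) = 13 bits


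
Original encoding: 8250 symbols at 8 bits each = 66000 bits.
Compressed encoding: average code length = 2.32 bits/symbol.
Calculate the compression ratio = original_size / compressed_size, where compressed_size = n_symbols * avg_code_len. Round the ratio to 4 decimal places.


original_size = n_symbols * orig_bits = 8250 * 8 = 66000 bits
compressed_size = n_symbols * avg_code_len = 8250 * 2.32 = 19140.0 bits
ratio = original_size / compressed_size = 66000 / 19140.0 = 3.4483

Compression ratio = 3.4483


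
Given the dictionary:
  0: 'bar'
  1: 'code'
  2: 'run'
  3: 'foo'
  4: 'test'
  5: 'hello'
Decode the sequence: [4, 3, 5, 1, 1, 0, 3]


Look up each index in the dictionary:
  4 -> 'test'
  3 -> 'foo'
  5 -> 'hello'
  1 -> 'code'
  1 -> 'code'
  0 -> 'bar'
  3 -> 'foo'

Decoded: "test foo hello code code bar foo"


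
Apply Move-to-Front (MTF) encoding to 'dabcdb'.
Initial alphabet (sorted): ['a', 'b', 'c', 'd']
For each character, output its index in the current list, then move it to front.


MTF encoding:
'd': index 3 in ['a', 'b', 'c', 'd'] -> ['d', 'a', 'b', 'c']
'a': index 1 in ['d', 'a', 'b', 'c'] -> ['a', 'd', 'b', 'c']
'b': index 2 in ['a', 'd', 'b', 'c'] -> ['b', 'a', 'd', 'c']
'c': index 3 in ['b', 'a', 'd', 'c'] -> ['c', 'b', 'a', 'd']
'd': index 3 in ['c', 'b', 'a', 'd'] -> ['d', 'c', 'b', 'a']
'b': index 2 in ['d', 'c', 'b', 'a'] -> ['b', 'd', 'c', 'a']


Output: [3, 1, 2, 3, 3, 2]


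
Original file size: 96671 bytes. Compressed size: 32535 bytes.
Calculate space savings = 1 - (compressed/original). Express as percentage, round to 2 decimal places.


ratio = compressed/original = 32535/96671 = 0.336554
savings = 1 - ratio = 1 - 0.336554 = 0.663446
as a percentage: 0.663446 * 100 = 66.34%

Space savings = 1 - 32535/96671 = 66.34%


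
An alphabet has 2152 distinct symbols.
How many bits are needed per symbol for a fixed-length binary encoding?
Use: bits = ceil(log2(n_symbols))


log2(2152) = 11.0715
Bracket: 2^11 = 2048 < 2152 <= 2^12 = 4096
So ceil(log2(2152)) = 12

bits = ceil(log2(2152)) = ceil(11.0715) = 12 bits


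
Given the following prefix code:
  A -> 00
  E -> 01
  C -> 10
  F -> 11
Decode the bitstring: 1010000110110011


Decoding step by step:
Bits 10 -> C
Bits 10 -> C
Bits 00 -> A
Bits 01 -> E
Bits 10 -> C
Bits 11 -> F
Bits 00 -> A
Bits 11 -> F


Decoded message: CCAECFAF


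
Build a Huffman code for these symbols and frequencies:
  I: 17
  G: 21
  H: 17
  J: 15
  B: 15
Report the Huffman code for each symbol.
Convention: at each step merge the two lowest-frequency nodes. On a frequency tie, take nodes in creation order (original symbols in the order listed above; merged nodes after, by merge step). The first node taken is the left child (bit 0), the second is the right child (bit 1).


Huffman tree construction:
Step 1: Merge J(15) + B(15) = 30
Step 2: Merge I(17) + H(17) = 34
Step 3: Merge G(21) + (J+B)(30) = 51
Step 4: Merge (I+H)(34) + (G+(J+B))(51) = 85
Read each symbol's code off the tree from the root (left child = 0, right child = 1).

Codes:
  I: 00 (length 2)
  G: 10 (length 2)
  H: 01 (length 2)
  J: 110 (length 3)
  B: 111 (length 3)
Average code length: 200/85 = 2.3529 bits/symbol


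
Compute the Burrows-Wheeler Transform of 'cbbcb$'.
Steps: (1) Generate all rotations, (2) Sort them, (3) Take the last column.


Rotations (sorted):
  0: $cbbcb -> last char: b
  1: b$cbbc -> last char: c
  2: bbcb$c -> last char: c
  3: bcb$cb -> last char: b
  4: cb$cbb -> last char: b
  5: cbbcb$ -> last char: $


BWT = bccbb$


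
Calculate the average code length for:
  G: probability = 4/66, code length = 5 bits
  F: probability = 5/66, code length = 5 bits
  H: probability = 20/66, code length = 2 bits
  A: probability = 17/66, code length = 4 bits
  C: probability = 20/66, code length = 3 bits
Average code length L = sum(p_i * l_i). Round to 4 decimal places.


Weighted contributions p_i * l_i:
  G: (4/66) * 5 = 20/66
  F: (5/66) * 5 = 25/66
  H: (20/66) * 2 = 40/66
  A: (17/66) * 4 = 68/66
  C: (20/66) * 3 = 60/66
Sum = (20 + 25 + 40 + 68 + 60)/66 = 213/66

L = 213/66 = 3.2273 bits/symbol


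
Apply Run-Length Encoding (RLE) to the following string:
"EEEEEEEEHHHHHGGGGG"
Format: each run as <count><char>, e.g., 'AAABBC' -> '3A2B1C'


Scanning runs left to right:
  i=0: run of 'E' x 8 -> '8E'
  i=8: run of 'H' x 5 -> '5H'
  i=13: run of 'G' x 5 -> '5G'

RLE = 8E5H5G


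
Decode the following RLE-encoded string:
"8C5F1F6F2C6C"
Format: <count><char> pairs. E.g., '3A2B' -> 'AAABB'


Expanding each <count><char> pair:
  8C -> 'CCCCCCCC'
  5F -> 'FFFFF'
  1F -> 'F'
  6F -> 'FFFFFF'
  2C -> 'CC'
  6C -> 'CCCCCC'

Decoded = CCCCCCCCFFFFFFFFFFFFCCCCCCCC


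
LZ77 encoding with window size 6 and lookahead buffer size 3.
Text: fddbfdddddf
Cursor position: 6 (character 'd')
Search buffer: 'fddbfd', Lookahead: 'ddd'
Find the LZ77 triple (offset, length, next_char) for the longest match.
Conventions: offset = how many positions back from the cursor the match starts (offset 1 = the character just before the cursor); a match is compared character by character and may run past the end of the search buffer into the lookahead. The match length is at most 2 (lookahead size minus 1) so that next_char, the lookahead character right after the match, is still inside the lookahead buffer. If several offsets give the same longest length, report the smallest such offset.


Try each offset into the search buffer:
  offset=1 (pos 5, char 'd'): match length 2
  offset=2 (pos 4, char 'f'): match length 0
  offset=3 (pos 3, char 'b'): match length 0
  offset=4 (pos 2, char 'd'): match length 1
  offset=5 (pos 1, char 'd'): match length 2
  offset=6 (pos 0, char 'f'): match length 0
Longest match has length 2, found at offsets 1, 5; take the smallest, offset 1.
next_char = character at position 6 + 2 = 8 -> 'd'

Best match: offset=1, length=2 (matching 'dd' starting at position 5)
LZ77 triple: (1, 2, 'd')


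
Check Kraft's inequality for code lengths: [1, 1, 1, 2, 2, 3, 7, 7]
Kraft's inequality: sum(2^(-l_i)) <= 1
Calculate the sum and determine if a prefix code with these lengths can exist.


Sum = 2^(-1) + 2^(-1) + 2^(-1) + 2^(-2) + 2^(-2) + 2^(-3) + 2^(-7) + 2^(-7)
    = 0.5 + 0.5 + 0.5 + 0.25 + 0.25 + 0.125 + 0.0078125 + 0.0078125
    = 274/128 = 2.140625
Since 2.140625 > 1, Kraft's inequality is NOT satisfied.
A prefix code with these lengths CANNOT exist.

Kraft sum = 2.140625. Not satisfied.


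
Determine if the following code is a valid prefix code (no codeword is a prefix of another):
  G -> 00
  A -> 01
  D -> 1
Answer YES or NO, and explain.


Checking each pair (does one codeword prefix another?):
  G='00' vs A='01': no prefix
  G='00' vs D='1': no prefix
  A='01' vs G='00': no prefix
  A='01' vs D='1': no prefix
  D='1' vs G='00': no prefix
  D='1' vs A='01': no prefix
No violation found over all pairs.

YES -- this is a valid prefix code. No codeword is a prefix of any other codeword.


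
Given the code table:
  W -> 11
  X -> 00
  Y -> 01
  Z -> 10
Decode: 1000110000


Decoding:
10 -> Z
00 -> X
11 -> W
00 -> X
00 -> X


Result: ZXWXX


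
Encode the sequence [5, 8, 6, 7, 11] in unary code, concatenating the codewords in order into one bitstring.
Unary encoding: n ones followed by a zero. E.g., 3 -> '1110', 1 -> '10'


Encode each number as n ones followed by a terminating 0:
  5 -> 111110 (6 bits)
  8 -> 111111110 (9 bits)
  6 -> 1111110 (7 bits)
  7 -> 11111110 (8 bits)
  11 -> 111111111110 (12 bits)
Total length = 6 + 9 + 7 + 8 + 12 = 42 bits.

Unary([5, 8, 6, 7, 11]) = 111110111111110111111011111110111111111110 (42 bits)


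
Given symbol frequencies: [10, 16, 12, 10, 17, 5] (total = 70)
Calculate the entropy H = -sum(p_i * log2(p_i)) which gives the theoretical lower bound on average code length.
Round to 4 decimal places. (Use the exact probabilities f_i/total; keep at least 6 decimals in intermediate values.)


Per-symbol terms -p_i * log2(p_i) with p_i = f_i/70:
  p = 10/70 = 0.142857: log2(p) = -2.807355, -p*log2(p) = 0.401051
  p = 16/70 = 0.228571: log2(p) = -2.129283, -p*log2(p) = 0.486693
  p = 12/70 = 0.171429: log2(p) = -2.544321, -p*log2(p) = 0.436169
  p = 10/70 = 0.142857: log2(p) = -2.807355, -p*log2(p) = 0.401051
  p = 17/70 = 0.242857: log2(p) = -2.041820, -p*log2(p) = 0.495871
  p = 5/70 = 0.071429: log2(p) = -3.807355, -p*log2(p) = 0.271954
H = 0.401051 + 0.486693 + 0.436169 + 0.401051 + 0.495871 + 0.271954 = 2.492789

H = 2.4928 bits/symbol


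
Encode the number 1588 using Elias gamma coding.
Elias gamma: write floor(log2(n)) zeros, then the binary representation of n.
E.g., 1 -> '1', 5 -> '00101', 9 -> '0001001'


num_bits = floor(log2(1588)) + 1 = 11
leading_zeros = num_bits - 1 = 10
binary(1588) = 11000110100

Elias gamma(1588) = '0000000000' + '11000110100' = 000000000011000110100 (21 bits)


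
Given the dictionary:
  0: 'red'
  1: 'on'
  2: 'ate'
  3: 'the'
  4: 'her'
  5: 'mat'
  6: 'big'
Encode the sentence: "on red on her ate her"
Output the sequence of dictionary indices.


Look up each word in the dictionary:
  'on' -> 1
  'red' -> 0
  'on' -> 1
  'her' -> 4
  'ate' -> 2
  'her' -> 4

Encoded: [1, 0, 1, 4, 2, 4]


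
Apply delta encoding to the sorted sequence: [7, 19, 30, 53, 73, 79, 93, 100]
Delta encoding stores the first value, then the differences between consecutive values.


First value: 7
Deltas:
  19 - 7 = 12
  30 - 19 = 11
  53 - 30 = 23
  73 - 53 = 20
  79 - 73 = 6
  93 - 79 = 14
  100 - 93 = 7


Delta encoded: [7, 12, 11, 23, 20, 6, 14, 7]


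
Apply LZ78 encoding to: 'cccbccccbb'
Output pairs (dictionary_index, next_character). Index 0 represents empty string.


LZ78 encoding steps:
Dictionary: {0: ''}
Step 1: w='' (idx 0), next='c' -> output (0, 'c'), add 'c' as idx 1
Step 2: w='c' (idx 1), next='c' -> output (1, 'c'), add 'cc' as idx 2
Step 3: w='' (idx 0), next='b' -> output (0, 'b'), add 'b' as idx 3
Step 4: w='cc' (idx 2), next='c' -> output (2, 'c'), add 'ccc' as idx 4
Step 5: w='c' (idx 1), next='b' -> output (1, 'b'), add 'cb' as idx 5
Step 6: w='b' (idx 3), end of input -> output (3, '')


Encoded: [(0, 'c'), (1, 'c'), (0, 'b'), (2, 'c'), (1, 'b'), (3, '')]


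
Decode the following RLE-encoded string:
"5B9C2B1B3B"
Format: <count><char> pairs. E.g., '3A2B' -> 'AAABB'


Expanding each <count><char> pair:
  5B -> 'BBBBB'
  9C -> 'CCCCCCCCC'
  2B -> 'BB'
  1B -> 'B'
  3B -> 'BBB'

Decoded = BBBBBCCCCCCCCCBBBBBB


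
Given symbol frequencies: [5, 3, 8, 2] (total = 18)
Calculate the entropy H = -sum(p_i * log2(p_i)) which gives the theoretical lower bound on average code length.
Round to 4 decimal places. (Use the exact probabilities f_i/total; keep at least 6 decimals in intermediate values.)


Per-symbol terms -p_i * log2(p_i) with p_i = f_i/18:
  p = 5/18 = 0.277778: log2(p) = -1.847997, -p*log2(p) = 0.513332
  p = 3/18 = 0.166667: log2(p) = -2.584963, -p*log2(p) = 0.430827
  p = 8/18 = 0.444444: log2(p) = -1.169925, -p*log2(p) = 0.519967
  p = 2/18 = 0.111111: log2(p) = -3.169925, -p*log2(p) = 0.352214
H = 0.513332 + 0.430827 + 0.519967 + 0.352214 = 1.816340

H = 1.8163 bits/symbol


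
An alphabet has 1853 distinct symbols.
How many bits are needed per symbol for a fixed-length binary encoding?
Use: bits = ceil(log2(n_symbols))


log2(1853) = 10.8556
Bracket: 2^10 = 1024 < 1853 <= 2^11 = 2048
So ceil(log2(1853)) = 11

bits = ceil(log2(1853)) = ceil(10.8556) = 11 bits


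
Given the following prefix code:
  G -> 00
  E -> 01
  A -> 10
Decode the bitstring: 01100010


Decoding step by step:
Bits 01 -> E
Bits 10 -> A
Bits 00 -> G
Bits 10 -> A


Decoded message: EAGA


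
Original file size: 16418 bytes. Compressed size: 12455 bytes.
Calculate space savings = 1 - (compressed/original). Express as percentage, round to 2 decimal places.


ratio = compressed/original = 12455/16418 = 0.758619
savings = 1 - ratio = 1 - 0.758619 = 0.241381
as a percentage: 0.241381 * 100 = 24.14%

Space savings = 1 - 12455/16418 = 24.14%


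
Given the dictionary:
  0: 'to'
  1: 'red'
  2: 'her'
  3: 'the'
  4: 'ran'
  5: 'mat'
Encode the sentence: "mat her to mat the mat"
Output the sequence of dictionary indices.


Look up each word in the dictionary:
  'mat' -> 5
  'her' -> 2
  'to' -> 0
  'mat' -> 5
  'the' -> 3
  'mat' -> 5

Encoded: [5, 2, 0, 5, 3, 5]


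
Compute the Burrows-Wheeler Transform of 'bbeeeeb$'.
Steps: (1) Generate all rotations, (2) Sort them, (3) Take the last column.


Rotations (sorted):
  0: $bbeeeeb -> last char: b
  1: b$bbeeee -> last char: e
  2: bbeeeeb$ -> last char: $
  3: beeeeb$b -> last char: b
  4: eb$bbeee -> last char: e
  5: eeb$bbee -> last char: e
  6: eeeb$bbe -> last char: e
  7: eeeeb$bb -> last char: b


BWT = be$beeeb


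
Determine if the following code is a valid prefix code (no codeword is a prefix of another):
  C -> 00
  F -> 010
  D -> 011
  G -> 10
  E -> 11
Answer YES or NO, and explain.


Checking each pair (does one codeword prefix another?):
  C='00' vs F='010': no prefix
  C='00' vs D='011': no prefix
  C='00' vs G='10': no prefix
  C='00' vs E='11': no prefix
  F='010' vs C='00': no prefix
  F='010' vs D='011': no prefix
  F='010' vs G='10': no prefix
  F='010' vs E='11': no prefix
  D='011' vs C='00': no prefix
  D='011' vs F='010': no prefix
  D='011' vs G='10': no prefix
  D='011' vs E='11': no prefix
  G='10' vs C='00': no prefix
  G='10' vs F='010': no prefix
  G='10' vs D='011': no prefix
  G='10' vs E='11': no prefix
  E='11' vs C='00': no prefix
  E='11' vs F='010': no prefix
  E='11' vs D='011': no prefix
  E='11' vs G='10': no prefix
No violation found over all pairs.

YES -- this is a valid prefix code. No codeword is a prefix of any other codeword.


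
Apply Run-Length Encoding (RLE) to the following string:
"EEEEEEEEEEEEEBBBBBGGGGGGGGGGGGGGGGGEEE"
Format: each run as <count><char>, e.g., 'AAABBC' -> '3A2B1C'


Scanning runs left to right:
  i=0: run of 'E' x 13 -> '13E'
  i=13: run of 'B' x 5 -> '5B'
  i=18: run of 'G' x 17 -> '17G'
  i=35: run of 'E' x 3 -> '3E'

RLE = 13E5B17G3E


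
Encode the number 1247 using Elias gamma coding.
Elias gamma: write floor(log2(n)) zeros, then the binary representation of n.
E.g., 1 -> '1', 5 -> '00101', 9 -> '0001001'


num_bits = floor(log2(1247)) + 1 = 11
leading_zeros = num_bits - 1 = 10
binary(1247) = 10011011111

Elias gamma(1247) = '0000000000' + '10011011111' = 000000000010011011111 (21 bits)


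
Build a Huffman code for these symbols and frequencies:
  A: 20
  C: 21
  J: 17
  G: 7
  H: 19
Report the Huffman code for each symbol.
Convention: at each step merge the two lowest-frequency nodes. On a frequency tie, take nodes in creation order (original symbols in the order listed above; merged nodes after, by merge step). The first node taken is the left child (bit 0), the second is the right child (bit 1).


Huffman tree construction:
Step 1: Merge G(7) + J(17) = 24
Step 2: Merge H(19) + A(20) = 39
Step 3: Merge C(21) + (G+J)(24) = 45
Step 4: Merge (H+A)(39) + (C+(G+J))(45) = 84
Read each symbol's code off the tree from the root (left child = 0, right child = 1).

Codes:
  A: 01 (length 2)
  C: 10 (length 2)
  J: 111 (length 3)
  G: 110 (length 3)
  H: 00 (length 2)
Average code length: 192/84 = 2.2857 bits/symbol


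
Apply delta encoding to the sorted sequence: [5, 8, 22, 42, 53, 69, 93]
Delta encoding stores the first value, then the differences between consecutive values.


First value: 5
Deltas:
  8 - 5 = 3
  22 - 8 = 14
  42 - 22 = 20
  53 - 42 = 11
  69 - 53 = 16
  93 - 69 = 24


Delta encoded: [5, 3, 14, 20, 11, 16, 24]


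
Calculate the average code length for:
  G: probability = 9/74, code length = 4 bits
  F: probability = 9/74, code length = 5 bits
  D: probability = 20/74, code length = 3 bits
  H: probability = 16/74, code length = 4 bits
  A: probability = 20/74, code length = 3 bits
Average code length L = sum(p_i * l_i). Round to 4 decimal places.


Weighted contributions p_i * l_i:
  G: (9/74) * 4 = 36/74
  F: (9/74) * 5 = 45/74
  D: (20/74) * 3 = 60/74
  H: (16/74) * 4 = 64/74
  A: (20/74) * 3 = 60/74
Sum = (36 + 45 + 60 + 64 + 60)/74 = 265/74

L = 265/74 = 3.5811 bits/symbol


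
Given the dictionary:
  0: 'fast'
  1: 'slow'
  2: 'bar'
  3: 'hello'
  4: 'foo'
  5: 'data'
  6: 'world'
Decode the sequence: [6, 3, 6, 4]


Look up each index in the dictionary:
  6 -> 'world'
  3 -> 'hello'
  6 -> 'world'
  4 -> 'foo'

Decoded: "world hello world foo"


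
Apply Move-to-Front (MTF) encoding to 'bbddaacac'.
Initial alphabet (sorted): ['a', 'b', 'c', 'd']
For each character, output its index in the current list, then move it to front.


MTF encoding:
'b': index 1 in ['a', 'b', 'c', 'd'] -> ['b', 'a', 'c', 'd']
'b': index 0 in ['b', 'a', 'c', 'd'] -> ['b', 'a', 'c', 'd']
'd': index 3 in ['b', 'a', 'c', 'd'] -> ['d', 'b', 'a', 'c']
'd': index 0 in ['d', 'b', 'a', 'c'] -> ['d', 'b', 'a', 'c']
'a': index 2 in ['d', 'b', 'a', 'c'] -> ['a', 'd', 'b', 'c']
'a': index 0 in ['a', 'd', 'b', 'c'] -> ['a', 'd', 'b', 'c']
'c': index 3 in ['a', 'd', 'b', 'c'] -> ['c', 'a', 'd', 'b']
'a': index 1 in ['c', 'a', 'd', 'b'] -> ['a', 'c', 'd', 'b']
'c': index 1 in ['a', 'c', 'd', 'b'] -> ['c', 'a', 'd', 'b']


Output: [1, 0, 3, 0, 2, 0, 3, 1, 1]


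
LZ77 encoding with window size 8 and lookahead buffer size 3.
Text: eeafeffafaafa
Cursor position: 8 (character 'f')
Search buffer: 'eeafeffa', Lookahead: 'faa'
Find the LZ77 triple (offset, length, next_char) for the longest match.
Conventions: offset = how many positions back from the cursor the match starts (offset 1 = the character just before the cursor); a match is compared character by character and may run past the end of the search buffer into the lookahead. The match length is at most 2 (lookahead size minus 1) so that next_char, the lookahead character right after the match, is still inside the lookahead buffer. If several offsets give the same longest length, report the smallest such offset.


Try each offset into the search buffer:
  offset=1 (pos 7, char 'a'): match length 0
  offset=2 (pos 6, char 'f'): match length 2
  offset=3 (pos 5, char 'f'): match length 1
  offset=4 (pos 4, char 'e'): match length 0
  offset=5 (pos 3, char 'f'): match length 1
  offset=6 (pos 2, char 'a'): match length 0
  offset=7 (pos 1, char 'e'): match length 0
  offset=8 (pos 0, char 'e'): match length 0
Longest match has length 2 at offset 2.
next_char = character at position 8 + 2 = 10 -> 'a'

Best match: offset=2, length=2 (matching 'fa' starting at position 6)
LZ77 triple: (2, 2, 'a')


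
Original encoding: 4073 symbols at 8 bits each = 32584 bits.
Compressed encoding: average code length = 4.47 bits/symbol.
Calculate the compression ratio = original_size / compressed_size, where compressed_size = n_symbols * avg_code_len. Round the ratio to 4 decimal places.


original_size = n_symbols * orig_bits = 4073 * 8 = 32584 bits
compressed_size = n_symbols * avg_code_len = 4073 * 4.47 = 18206.31 bits
ratio = original_size / compressed_size = 32584 / 18206.31 = 1.7897

Compression ratio = 1.7897


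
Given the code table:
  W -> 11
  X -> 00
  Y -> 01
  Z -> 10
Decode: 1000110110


Decoding:
10 -> Z
00 -> X
11 -> W
01 -> Y
10 -> Z


Result: ZXWYZ


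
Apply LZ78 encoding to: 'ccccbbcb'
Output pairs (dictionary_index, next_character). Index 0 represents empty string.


LZ78 encoding steps:
Dictionary: {0: ''}
Step 1: w='' (idx 0), next='c' -> output (0, 'c'), add 'c' as idx 1
Step 2: w='c' (idx 1), next='c' -> output (1, 'c'), add 'cc' as idx 2
Step 3: w='c' (idx 1), next='b' -> output (1, 'b'), add 'cb' as idx 3
Step 4: w='' (idx 0), next='b' -> output (0, 'b'), add 'b' as idx 4
Step 5: w='cb' (idx 3), end of input -> output (3, '')


Encoded: [(0, 'c'), (1, 'c'), (1, 'b'), (0, 'b'), (3, '')]


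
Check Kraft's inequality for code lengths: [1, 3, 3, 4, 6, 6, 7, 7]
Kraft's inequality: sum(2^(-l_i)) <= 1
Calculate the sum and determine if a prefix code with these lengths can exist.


Sum = 2^(-1) + 2^(-3) + 2^(-3) + 2^(-4) + 2^(-6) + 2^(-6) + 2^(-7) + 2^(-7)
    = 0.5 + 0.125 + 0.125 + 0.0625 + 0.015625 + 0.015625 + 0.0078125 + 0.0078125
    = 110/128 = 0.859375
Since 0.859375 <= 1, Kraft's inequality IS satisfied.
A prefix code with these lengths CAN exist.

Kraft sum = 0.859375. Satisfied.


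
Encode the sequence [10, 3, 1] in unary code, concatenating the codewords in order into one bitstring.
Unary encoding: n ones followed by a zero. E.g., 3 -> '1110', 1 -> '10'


Encode each number as n ones followed by a terminating 0:
  10 -> 11111111110 (11 bits)
  3 -> 1110 (4 bits)
  1 -> 10 (2 bits)
Total length = 11 + 4 + 2 = 17 bits.

Unary([10, 3, 1]) = 11111111110111010 (17 bits)


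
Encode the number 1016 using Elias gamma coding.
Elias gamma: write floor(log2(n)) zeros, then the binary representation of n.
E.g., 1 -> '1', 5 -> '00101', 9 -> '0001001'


num_bits = floor(log2(1016)) + 1 = 10
leading_zeros = num_bits - 1 = 9
binary(1016) = 1111111000

Elias gamma(1016) = '000000000' + '1111111000' = 0000000001111111000 (19 bits)


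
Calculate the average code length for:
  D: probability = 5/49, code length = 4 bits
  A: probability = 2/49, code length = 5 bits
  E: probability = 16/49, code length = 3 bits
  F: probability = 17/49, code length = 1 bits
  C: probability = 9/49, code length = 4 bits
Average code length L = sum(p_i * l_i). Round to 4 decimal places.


Weighted contributions p_i * l_i:
  D: (5/49) * 4 = 20/49
  A: (2/49) * 5 = 10/49
  E: (16/49) * 3 = 48/49
  F: (17/49) * 1 = 17/49
  C: (9/49) * 4 = 36/49
Sum = (20 + 10 + 48 + 17 + 36)/49 = 131/49

L = 131/49 = 2.6735 bits/symbol


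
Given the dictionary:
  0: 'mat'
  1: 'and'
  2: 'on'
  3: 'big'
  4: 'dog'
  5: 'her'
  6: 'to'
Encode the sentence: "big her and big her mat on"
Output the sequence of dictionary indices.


Look up each word in the dictionary:
  'big' -> 3
  'her' -> 5
  'and' -> 1
  'big' -> 3
  'her' -> 5
  'mat' -> 0
  'on' -> 2

Encoded: [3, 5, 1, 3, 5, 0, 2]


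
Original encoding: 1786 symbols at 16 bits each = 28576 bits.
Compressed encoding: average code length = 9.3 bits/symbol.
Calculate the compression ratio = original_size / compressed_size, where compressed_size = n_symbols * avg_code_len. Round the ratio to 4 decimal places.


original_size = n_symbols * orig_bits = 1786 * 16 = 28576 bits
compressed_size = n_symbols * avg_code_len = 1786 * 9.3 = 16609.8 bits
ratio = original_size / compressed_size = 28576 / 16609.8 = 1.7204

Compression ratio = 1.7204


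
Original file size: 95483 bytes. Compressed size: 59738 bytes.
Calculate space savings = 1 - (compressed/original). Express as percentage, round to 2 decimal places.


ratio = compressed/original = 59738/95483 = 0.62564
savings = 1 - ratio = 1 - 0.62564 = 0.37436
as a percentage: 0.37436 * 100 = 37.44%

Space savings = 1 - 59738/95483 = 37.44%


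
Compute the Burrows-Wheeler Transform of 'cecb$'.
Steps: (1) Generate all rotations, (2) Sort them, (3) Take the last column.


Rotations (sorted):
  0: $cecb -> last char: b
  1: b$cec -> last char: c
  2: cb$ce -> last char: e
  3: cecb$ -> last char: $
  4: ecb$c -> last char: c


BWT = bce$c


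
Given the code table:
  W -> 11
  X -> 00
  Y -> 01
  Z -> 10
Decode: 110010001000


Decoding:
11 -> W
00 -> X
10 -> Z
00 -> X
10 -> Z
00 -> X


Result: WXZXZX


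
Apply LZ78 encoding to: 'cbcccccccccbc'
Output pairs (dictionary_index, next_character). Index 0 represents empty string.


LZ78 encoding steps:
Dictionary: {0: ''}
Step 1: w='' (idx 0), next='c' -> output (0, 'c'), add 'c' as idx 1
Step 2: w='' (idx 0), next='b' -> output (0, 'b'), add 'b' as idx 2
Step 3: w='c' (idx 1), next='c' -> output (1, 'c'), add 'cc' as idx 3
Step 4: w='cc' (idx 3), next='c' -> output (3, 'c'), add 'ccc' as idx 4
Step 5: w='ccc' (idx 4), next='c' -> output (4, 'c'), add 'cccc' as idx 5
Step 6: w='b' (idx 2), next='c' -> output (2, 'c'), add 'bc' as idx 6


Encoded: [(0, 'c'), (0, 'b'), (1, 'c'), (3, 'c'), (4, 'c'), (2, 'c')]


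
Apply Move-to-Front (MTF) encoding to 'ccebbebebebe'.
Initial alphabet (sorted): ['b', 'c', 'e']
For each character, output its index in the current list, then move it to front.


MTF encoding:
'c': index 1 in ['b', 'c', 'e'] -> ['c', 'b', 'e']
'c': index 0 in ['c', 'b', 'e'] -> ['c', 'b', 'e']
'e': index 2 in ['c', 'b', 'e'] -> ['e', 'c', 'b']
'b': index 2 in ['e', 'c', 'b'] -> ['b', 'e', 'c']
'b': index 0 in ['b', 'e', 'c'] -> ['b', 'e', 'c']
'e': index 1 in ['b', 'e', 'c'] -> ['e', 'b', 'c']
'b': index 1 in ['e', 'b', 'c'] -> ['b', 'e', 'c']
'e': index 1 in ['b', 'e', 'c'] -> ['e', 'b', 'c']
'b': index 1 in ['e', 'b', 'c'] -> ['b', 'e', 'c']
'e': index 1 in ['b', 'e', 'c'] -> ['e', 'b', 'c']
'b': index 1 in ['e', 'b', 'c'] -> ['b', 'e', 'c']
'e': index 1 in ['b', 'e', 'c'] -> ['e', 'b', 'c']


Output: [1, 0, 2, 2, 0, 1, 1, 1, 1, 1, 1, 1]


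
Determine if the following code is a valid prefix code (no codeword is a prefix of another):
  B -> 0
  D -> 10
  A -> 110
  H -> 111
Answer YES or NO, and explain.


Checking each pair (does one codeword prefix another?):
  B='0' vs D='10': no prefix
  B='0' vs A='110': no prefix
  B='0' vs H='111': no prefix
  D='10' vs B='0': no prefix
  D='10' vs A='110': no prefix
  D='10' vs H='111': no prefix
  A='110' vs B='0': no prefix
  A='110' vs D='10': no prefix
  A='110' vs H='111': no prefix
  H='111' vs B='0': no prefix
  H='111' vs D='10': no prefix
  H='111' vs A='110': no prefix
No violation found over all pairs.

YES -- this is a valid prefix code. No codeword is a prefix of any other codeword.


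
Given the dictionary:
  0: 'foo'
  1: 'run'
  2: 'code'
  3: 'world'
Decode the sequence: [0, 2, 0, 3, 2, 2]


Look up each index in the dictionary:
  0 -> 'foo'
  2 -> 'code'
  0 -> 'foo'
  3 -> 'world'
  2 -> 'code'
  2 -> 'code'

Decoded: "foo code foo world code code"


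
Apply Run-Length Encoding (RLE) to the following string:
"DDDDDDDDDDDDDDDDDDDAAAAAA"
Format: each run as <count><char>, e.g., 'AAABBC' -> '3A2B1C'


Scanning runs left to right:
  i=0: run of 'D' x 19 -> '19D'
  i=19: run of 'A' x 6 -> '6A'

RLE = 19D6A


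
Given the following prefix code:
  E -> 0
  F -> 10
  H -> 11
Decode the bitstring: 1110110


Decoding step by step:
Bits 11 -> H
Bits 10 -> F
Bits 11 -> H
Bits 0 -> E


Decoded message: HFHE


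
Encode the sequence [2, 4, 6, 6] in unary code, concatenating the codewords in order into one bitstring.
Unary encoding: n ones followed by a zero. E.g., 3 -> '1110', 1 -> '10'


Encode each number as n ones followed by a terminating 0:
  2 -> 110 (3 bits)
  4 -> 11110 (5 bits)
  6 -> 1111110 (7 bits)
  6 -> 1111110 (7 bits)
Total length = 3 + 5 + 7 + 7 = 22 bits.

Unary([2, 4, 6, 6]) = 1101111011111101111110 (22 bits)


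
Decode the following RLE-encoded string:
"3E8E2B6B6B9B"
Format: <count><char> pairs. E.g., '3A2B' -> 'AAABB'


Expanding each <count><char> pair:
  3E -> 'EEE'
  8E -> 'EEEEEEEE'
  2B -> 'BB'
  6B -> 'BBBBBB'
  6B -> 'BBBBBB'
  9B -> 'BBBBBBBBB'

Decoded = EEEEEEEEEEEBBBBBBBBBBBBBBBBBBBBBBB


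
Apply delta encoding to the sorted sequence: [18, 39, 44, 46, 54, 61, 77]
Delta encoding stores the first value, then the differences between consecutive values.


First value: 18
Deltas:
  39 - 18 = 21
  44 - 39 = 5
  46 - 44 = 2
  54 - 46 = 8
  61 - 54 = 7
  77 - 61 = 16


Delta encoded: [18, 21, 5, 2, 8, 7, 16]


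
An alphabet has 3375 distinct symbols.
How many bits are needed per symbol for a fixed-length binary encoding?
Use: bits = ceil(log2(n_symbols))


log2(3375) = 11.7207
Bracket: 2^11 = 2048 < 3375 <= 2^12 = 4096
So ceil(log2(3375)) = 12

bits = ceil(log2(3375)) = ceil(11.7207) = 12 bits


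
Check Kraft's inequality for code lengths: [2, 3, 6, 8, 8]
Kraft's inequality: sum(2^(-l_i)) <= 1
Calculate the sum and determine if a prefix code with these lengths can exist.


Sum = 2^(-2) + 2^(-3) + 2^(-6) + 2^(-8) + 2^(-8)
    = 0.25 + 0.125 + 0.015625 + 0.00390625 + 0.00390625
    = 102/256 = 0.3984375
Since 0.3984375 <= 1, Kraft's inequality IS satisfied.
A prefix code with these lengths CAN exist.

Kraft sum = 0.3984375. Satisfied.


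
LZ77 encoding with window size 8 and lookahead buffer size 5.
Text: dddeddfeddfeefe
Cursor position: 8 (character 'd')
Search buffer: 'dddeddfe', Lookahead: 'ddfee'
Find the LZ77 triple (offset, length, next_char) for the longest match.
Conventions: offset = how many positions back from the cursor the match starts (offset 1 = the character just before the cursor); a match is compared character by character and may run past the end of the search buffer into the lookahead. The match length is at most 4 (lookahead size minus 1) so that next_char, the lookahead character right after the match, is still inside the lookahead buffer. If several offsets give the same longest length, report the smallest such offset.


Try each offset into the search buffer:
  offset=1 (pos 7, char 'e'): match length 0
  offset=2 (pos 6, char 'f'): match length 0
  offset=3 (pos 5, char 'd'): match length 1
  offset=4 (pos 4, char 'd'): match length 4
  offset=5 (pos 3, char 'e'): match length 0
  offset=6 (pos 2, char 'd'): match length 1
  offset=7 (pos 1, char 'd'): match length 2
  offset=8 (pos 0, char 'd'): match length 2
Longest match has length 4 at offset 4.
next_char = character at position 8 + 4 = 12 -> 'e'

Best match: offset=4, length=4 (matching 'ddfe' starting at position 4)
LZ77 triple: (4, 4, 'e')


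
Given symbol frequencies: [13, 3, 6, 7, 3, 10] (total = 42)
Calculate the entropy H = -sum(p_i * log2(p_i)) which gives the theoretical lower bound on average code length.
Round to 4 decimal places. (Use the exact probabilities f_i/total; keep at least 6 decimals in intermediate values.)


Per-symbol terms -p_i * log2(p_i) with p_i = f_i/42:
  p = 13/42 = 0.309524: log2(p) = -1.691878, -p*log2(p) = 0.523676
  p = 3/42 = 0.071429: log2(p) = -3.807355, -p*log2(p) = 0.271954
  p = 6/42 = 0.142857: log2(p) = -2.807355, -p*log2(p) = 0.401051
  p = 7/42 = 0.166667: log2(p) = -2.584963, -p*log2(p) = 0.430827
  p = 3/42 = 0.071429: log2(p) = -3.807355, -p*log2(p) = 0.271954
  p = 10/42 = 0.238095: log2(p) = -2.070389, -p*log2(p) = 0.492950
H = 0.523676 + 0.271954 + 0.401051 + 0.430827 + 0.271954 + 0.492950 = 2.392412

H = 2.3924 bits/symbol


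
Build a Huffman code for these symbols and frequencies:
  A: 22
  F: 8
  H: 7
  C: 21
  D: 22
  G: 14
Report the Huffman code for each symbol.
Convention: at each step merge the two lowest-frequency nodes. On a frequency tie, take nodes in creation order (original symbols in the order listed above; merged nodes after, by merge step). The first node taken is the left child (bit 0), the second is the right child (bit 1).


Huffman tree construction:
Step 1: Merge H(7) + F(8) = 15
Step 2: Merge G(14) + (H+F)(15) = 29
Step 3: Merge C(21) + A(22) = 43
Step 4: Merge D(22) + (G+(H+F))(29) = 51
Step 5: Merge (C+A)(43) + (D+(G+(H+F)))(51) = 94
Read each symbol's code off the tree from the root (left child = 0, right child = 1).

Codes:
  A: 01 (length 2)
  F: 1111 (length 4)
  H: 1110 (length 4)
  C: 00 (length 2)
  D: 10 (length 2)
  G: 110 (length 3)
Average code length: 232/94 = 2.4681 bits/symbol


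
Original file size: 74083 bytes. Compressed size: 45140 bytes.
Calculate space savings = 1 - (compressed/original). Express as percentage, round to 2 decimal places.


ratio = compressed/original = 45140/74083 = 0.609317
savings = 1 - ratio = 1 - 0.609317 = 0.390683
as a percentage: 0.390683 * 100 = 39.07%

Space savings = 1 - 45140/74083 = 39.07%


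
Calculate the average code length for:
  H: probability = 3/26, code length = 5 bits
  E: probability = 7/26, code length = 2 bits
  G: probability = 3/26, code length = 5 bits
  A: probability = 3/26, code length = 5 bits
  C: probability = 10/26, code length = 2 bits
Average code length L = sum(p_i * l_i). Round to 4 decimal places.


Weighted contributions p_i * l_i:
  H: (3/26) * 5 = 15/26
  E: (7/26) * 2 = 14/26
  G: (3/26) * 5 = 15/26
  A: (3/26) * 5 = 15/26
  C: (10/26) * 2 = 20/26
Sum = (15 + 14 + 15 + 15 + 20)/26 = 79/26

L = 79/26 = 3.0385 bits/symbol


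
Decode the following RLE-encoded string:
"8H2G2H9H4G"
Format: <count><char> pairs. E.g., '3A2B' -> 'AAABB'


Expanding each <count><char> pair:
  8H -> 'HHHHHHHH'
  2G -> 'GG'
  2H -> 'HH'
  9H -> 'HHHHHHHHH'
  4G -> 'GGGG'

Decoded = HHHHHHHHGGHHHHHHHHHHHGGGG


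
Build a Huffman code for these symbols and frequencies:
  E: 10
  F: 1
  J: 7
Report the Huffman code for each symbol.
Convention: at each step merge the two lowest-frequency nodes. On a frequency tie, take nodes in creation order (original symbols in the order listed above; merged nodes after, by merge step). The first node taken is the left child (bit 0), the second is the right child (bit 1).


Huffman tree construction:
Step 1: Merge F(1) + J(7) = 8
Step 2: Merge (F+J)(8) + E(10) = 18
Read each symbol's code off the tree from the root (left child = 0, right child = 1).

Codes:
  E: 1 (length 1)
  F: 00 (length 2)
  J: 01 (length 2)
Average code length: 26/18 = 1.4444 bits/symbol


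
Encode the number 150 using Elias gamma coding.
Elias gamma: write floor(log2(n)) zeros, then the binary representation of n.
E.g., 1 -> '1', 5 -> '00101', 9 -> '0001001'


num_bits = floor(log2(150)) + 1 = 8
leading_zeros = num_bits - 1 = 7
binary(150) = 10010110

Elias gamma(150) = '0000000' + '10010110' = 000000010010110 (15 bits)


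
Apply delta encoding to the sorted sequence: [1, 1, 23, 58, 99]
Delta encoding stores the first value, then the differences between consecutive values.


First value: 1
Deltas:
  1 - 1 = 0
  23 - 1 = 22
  58 - 23 = 35
  99 - 58 = 41


Delta encoded: [1, 0, 22, 35, 41]


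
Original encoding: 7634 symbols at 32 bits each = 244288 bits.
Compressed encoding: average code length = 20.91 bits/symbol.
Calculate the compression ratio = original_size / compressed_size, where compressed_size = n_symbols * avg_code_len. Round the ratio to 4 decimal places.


original_size = n_symbols * orig_bits = 7634 * 32 = 244288 bits
compressed_size = n_symbols * avg_code_len = 7634 * 20.91 = 159626.94 bits
ratio = original_size / compressed_size = 244288 / 159626.94 = 1.5304

Compression ratio = 1.5304


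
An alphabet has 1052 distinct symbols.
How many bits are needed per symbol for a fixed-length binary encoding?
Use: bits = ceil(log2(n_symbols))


log2(1052) = 10.0389
Bracket: 2^10 = 1024 < 1052 <= 2^11 = 2048
So ceil(log2(1052)) = 11

bits = ceil(log2(1052)) = ceil(10.0389) = 11 bits
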